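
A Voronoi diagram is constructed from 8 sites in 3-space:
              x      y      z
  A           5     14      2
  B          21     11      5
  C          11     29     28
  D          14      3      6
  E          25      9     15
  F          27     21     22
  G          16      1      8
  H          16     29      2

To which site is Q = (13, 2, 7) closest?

D

Squared Euclidean distances:
|QA|² = 64 + 144 + 25 = 233
|QB|² = 64 + 81 + 4 = 149
|QC|² = 4 + 729 + 441 = 1174
|QD|² = 1 + 1 + 1 = 3
|QE|² = 144 + 49 + 64 = 257
|QF|² = 196 + 361 + 225 = 782
|QG|² = 9 + 1 + 1 = 11
|QH|² = 9 + 729 + 25 = 763
Minimum is at D.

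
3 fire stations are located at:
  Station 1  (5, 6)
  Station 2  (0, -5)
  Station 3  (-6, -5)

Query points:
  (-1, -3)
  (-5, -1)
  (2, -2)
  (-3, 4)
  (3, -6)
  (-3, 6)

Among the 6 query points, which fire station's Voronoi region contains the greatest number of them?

(-1, -3) — d² to each: Station 1:117, Station 2:5, Station 3:29 → nearest is Station 2
(-5, -1) — d² to each: Station 1:149, Station 2:41, Station 3:17 → nearest is Station 3
(2, -2) — d² to each: Station 1:73, Station 2:13, Station 3:73 → nearest is Station 2
(-3, 4) — d² to each: Station 1:68, Station 2:90, Station 3:90 → nearest is Station 1
(3, -6) — d² to each: Station 1:148, Station 2:10, Station 3:82 → nearest is Station 2
(-3, 6) — d² to each: Station 1:64, Station 2:130, Station 3:130 → nearest is Station 1
Tally — Station 1:2, Station 2:3, Station 3:1. Station 2 captures the most (3).

Station 2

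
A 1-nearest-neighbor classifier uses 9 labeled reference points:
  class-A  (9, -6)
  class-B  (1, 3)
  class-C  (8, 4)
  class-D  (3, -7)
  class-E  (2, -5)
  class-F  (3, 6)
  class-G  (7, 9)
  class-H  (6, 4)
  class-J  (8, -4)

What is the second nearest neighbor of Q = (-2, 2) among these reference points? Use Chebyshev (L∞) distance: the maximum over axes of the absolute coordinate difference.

d(Q, class-A) = max(11, 8) = 11
d(Q, class-B) = max(3, 1) = 3
d(Q, class-C) = max(10, 2) = 10
d(Q, class-D) = max(5, 9) = 9
d(Q, class-E) = max(4, 7) = 7
d(Q, class-F) = max(5, 4) = 5
d(Q, class-G) = max(9, 7) = 9
d(Q, class-H) = max(8, 2) = 8
d(Q, class-J) = max(10, 6) = 10
Sorted ascending: class-B, class-F, class-E, … — the second-nearest is class-F.

class-F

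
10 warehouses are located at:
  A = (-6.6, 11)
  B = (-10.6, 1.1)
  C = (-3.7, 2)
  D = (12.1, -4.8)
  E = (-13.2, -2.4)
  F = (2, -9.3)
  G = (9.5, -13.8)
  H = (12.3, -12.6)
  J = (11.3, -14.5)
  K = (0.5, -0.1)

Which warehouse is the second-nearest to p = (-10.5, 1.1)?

E

Compare squared distances (the ordering matches that of the actual distances):
|pA|² = (-10.5−(-6.6))² + (1.1−11)² = 15.21 + 98.01 = 113.22
|pB|² = (-10.5−(-10.6))² + (1.1−1.1)² = 0.01 + 0 = 0.01
|pC|² = (-10.5−(-3.7))² + (1.1−2)² = 46.24 + 0.81 = 47.05
|pD|² = (-10.5−12.1)² + (1.1−(-4.8))² = 510.76 + 34.81 = 545.57
|pE|² = (-10.5−(-13.2))² + (1.1−(-2.4))² = 7.29 + 12.25 = 19.54
|pF|² = (-10.5−2)² + (1.1−(-9.3))² = 156.25 + 108.16 = 264.41
|pG|² = (-10.5−9.5)² + (1.1−(-13.8))² = 400 + 222.01 = 622.01
|pH|² = (-10.5−12.3)² + (1.1−(-12.6))² = 519.84 + 187.69 = 707.53
|pJ|² = (-10.5−11.3)² + (1.1−(-14.5))² = 475.24 + 243.36 = 718.6
|pK|² = (-10.5−0.5)² + (1.1−(-0.1))² = 121 + 1.44 = 122.44
Sorted ascending: B, E, C, … — the second-nearest is E.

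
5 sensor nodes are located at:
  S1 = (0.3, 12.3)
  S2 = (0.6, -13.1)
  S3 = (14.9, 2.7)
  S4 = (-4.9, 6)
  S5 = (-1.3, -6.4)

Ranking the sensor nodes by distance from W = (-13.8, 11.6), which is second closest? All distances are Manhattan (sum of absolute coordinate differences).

S1

d(W,S1) = |-13.8−0.3| + |11.6−12.3| = 14.1 + 0.7 = 14.8
d(W,S2) = |-13.8−0.6| + |11.6−(-13.1)| = 14.4 + 24.7 = 39.1
d(W,S3) = |-13.8−14.9| + |11.6−2.7| = 28.7 + 8.9 = 37.6
d(W,S4) = |-13.8−(-4.9)| + |11.6−6| = 8.9 + 5.6 = 14.5
d(W,S5) = |-13.8−(-1.3)| + |11.6−(-6.4)| = 12.5 + 18 = 30.5
Sorted ascending: S4, S1, S5, … — the second-nearest is S1.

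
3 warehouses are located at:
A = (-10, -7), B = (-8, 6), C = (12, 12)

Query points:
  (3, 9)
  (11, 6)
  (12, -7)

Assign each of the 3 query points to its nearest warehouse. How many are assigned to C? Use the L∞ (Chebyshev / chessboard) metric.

(3, 9) — d to each: A:16, B:11, C:9 → nearest is C
(11, 6) — d to each: A:21, B:19, C:6 → nearest is C
(12, -7) — d to each: A:22, B:20, C:19 → nearest is C
3 of the 3 points have C as nearest.

3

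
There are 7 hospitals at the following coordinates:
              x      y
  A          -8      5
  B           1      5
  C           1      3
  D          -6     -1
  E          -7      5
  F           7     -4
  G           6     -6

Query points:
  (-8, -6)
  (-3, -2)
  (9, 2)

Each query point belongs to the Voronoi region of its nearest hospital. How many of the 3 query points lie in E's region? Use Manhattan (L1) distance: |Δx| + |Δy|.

(-8, -6) — d to each: A:11, B:20, C:18, D:7, E:12, F:17, G:14 → nearest is D
(-3, -2) — d to each: A:12, B:11, C:9, D:4, E:11, F:12, G:13 → nearest is D
(9, 2) — d to each: A:20, B:11, C:9, D:18, E:19, F:8, G:11 → nearest is F
0 of the 3 points have E as nearest.

0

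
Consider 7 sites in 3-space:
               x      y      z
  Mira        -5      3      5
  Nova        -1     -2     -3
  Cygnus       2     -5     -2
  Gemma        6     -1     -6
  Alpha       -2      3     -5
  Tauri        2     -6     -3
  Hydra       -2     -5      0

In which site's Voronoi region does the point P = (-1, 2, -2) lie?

Alpha

Squared Euclidean distances:
d²(P, Mira) = 16 + 1 + 49 = 66
d²(P, Nova) = 0 + 16 + 1 = 17
d²(P, Cygnus) = 9 + 49 + 0 = 58
d²(P, Gemma) = 49 + 9 + 16 = 74
d²(P, Alpha) = 1 + 1 + 9 = 11
d²(P, Tauri) = 9 + 64 + 1 = 74
d²(P, Hydra) = 1 + 49 + 4 = 54
Alpha is nearest.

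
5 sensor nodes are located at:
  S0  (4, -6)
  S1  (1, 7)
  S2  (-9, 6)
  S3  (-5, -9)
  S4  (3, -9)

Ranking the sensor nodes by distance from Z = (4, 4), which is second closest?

S0

Compare squared distances (the ordering matches that of the actual distances):
|ZS0|² = (4−4)² + (4−(-6))² = 0 + 100 = 100
|ZS1|² = (4−1)² + (4−7)² = 9 + 9 = 18
|ZS2|² = (4−(-9))² + (4−6)² = 169 + 4 = 173
|ZS3|² = (4−(-5))² + (4−(-9))² = 81 + 169 = 250
|ZS4|² = (4−3)² + (4−(-9))² = 1 + 169 = 170
Sorted ascending: S1, S0, S4, … — the second-nearest is S0.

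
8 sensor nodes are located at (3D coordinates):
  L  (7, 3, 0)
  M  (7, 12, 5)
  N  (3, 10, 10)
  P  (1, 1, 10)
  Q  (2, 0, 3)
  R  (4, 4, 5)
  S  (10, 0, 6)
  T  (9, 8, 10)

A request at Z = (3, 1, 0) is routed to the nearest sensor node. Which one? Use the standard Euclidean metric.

Squared Euclidean distances:
|ZL|² = (3−7)² + (1−3)² + (0−0)² = 16 + 4 + 0 = 20
|ZM|² = (3−7)² + (1−12)² + (0−5)² = 16 + 121 + 25 = 162
|ZN|² = (3−3)² + (1−10)² + (0−10)² = 0 + 81 + 100 = 181
|ZP|² = (3−1)² + (1−1)² + (0−10)² = 4 + 0 + 100 = 104
|ZQ|² = (3−2)² + (1−0)² + (0−3)² = 1 + 1 + 9 = 11
|ZR|² = (3−4)² + (1−4)² + (0−5)² = 1 + 9 + 25 = 35
|ZS|² = (3−10)² + (1−0)² + (0−6)² = 49 + 1 + 36 = 86
|ZT|² = (3−9)² + (1−8)² + (0−10)² = 36 + 49 + 100 = 185
Q is nearest.

Q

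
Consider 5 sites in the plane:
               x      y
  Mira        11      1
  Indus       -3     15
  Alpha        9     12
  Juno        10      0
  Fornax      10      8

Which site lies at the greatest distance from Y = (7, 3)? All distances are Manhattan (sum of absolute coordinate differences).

Indus

d(Y, Mira) = |7−11| + |3−1| = 4 + 2 = 6
d(Y, Indus) = |7−(-3)| + |3−15| = 10 + 12 = 22
d(Y, Alpha) = |7−9| + |3−12| = 2 + 9 = 11
d(Y, Juno) = |7−10| + |3−0| = 3 + 3 = 6
d(Y, Fornax) = |7−10| + |3−8| = 3 + 5 = 8
The largest is to Indus.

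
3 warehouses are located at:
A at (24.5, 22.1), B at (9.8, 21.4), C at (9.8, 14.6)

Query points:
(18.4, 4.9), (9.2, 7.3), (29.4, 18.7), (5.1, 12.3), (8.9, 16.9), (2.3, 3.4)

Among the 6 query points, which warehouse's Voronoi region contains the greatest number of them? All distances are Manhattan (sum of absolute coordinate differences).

(18.4, 4.9) — d to each: A:23.3, B:25.1, C:18.3 → nearest is C
(9.2, 7.3) — d to each: A:30.1, B:14.7, C:7.9 → nearest is C
(29.4, 18.7) — d to each: A:8.3, B:22.3, C:23.7 → nearest is A
(5.1, 12.3) — d to each: A:29.2, B:13.8, C:7 → nearest is C
(8.9, 16.9) — d to each: A:20.8, B:5.4, C:3.2 → nearest is C
(2.3, 3.4) — d to each: A:40.9, B:25.5, C:18.7 → nearest is C
Tally — A:1, C:5. C captures the most (5).

C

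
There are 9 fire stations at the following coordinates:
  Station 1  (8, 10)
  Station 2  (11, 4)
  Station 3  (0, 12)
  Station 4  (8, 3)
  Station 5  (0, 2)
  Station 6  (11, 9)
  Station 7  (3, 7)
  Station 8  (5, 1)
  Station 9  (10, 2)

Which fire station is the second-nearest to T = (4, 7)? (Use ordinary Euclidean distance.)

Squared Euclidean distances:
d²(T, Station 1) = (4−8)² + (7−10)² = 16 + 9 = 25
d²(T, Station 2) = (4−11)² + (7−4)² = 49 + 9 = 58
d²(T, Station 3) = (4−0)² + (7−12)² = 16 + 25 = 41
d²(T, Station 4) = (4−8)² + (7−3)² = 16 + 16 = 32
d²(T, Station 5) = (4−0)² + (7−2)² = 16 + 25 = 41
d²(T, Station 6) = (4−11)² + (7−9)² = 49 + 4 = 53
d²(T, Station 7) = (4−3)² + (7−7)² = 1 + 0 = 1
d²(T, Station 8) = (4−5)² + (7−1)² = 1 + 36 = 37
d²(T, Station 9) = (4−10)² + (7−2)² = 36 + 25 = 61
Sorted ascending: Station 7, Station 1, Station 4, … — the second-nearest is Station 1.

Station 1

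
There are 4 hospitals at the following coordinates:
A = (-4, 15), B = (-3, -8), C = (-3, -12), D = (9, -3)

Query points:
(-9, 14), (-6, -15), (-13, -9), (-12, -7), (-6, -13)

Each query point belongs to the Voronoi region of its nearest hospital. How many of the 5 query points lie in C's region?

(-9, 14) — d² to each: A:26, B:520, C:712, D:613 → nearest is A
(-6, -15) — d² to each: A:904, B:58, C:18, D:369 → nearest is C
(-13, -9) — d² to each: A:657, B:101, C:109, D:520 → nearest is B
(-12, -7) — d² to each: A:548, B:82, C:106, D:457 → nearest is B
(-6, -13) — d² to each: A:788, B:34, C:10, D:325 → nearest is C
2 of the 5 points have C as nearest.

2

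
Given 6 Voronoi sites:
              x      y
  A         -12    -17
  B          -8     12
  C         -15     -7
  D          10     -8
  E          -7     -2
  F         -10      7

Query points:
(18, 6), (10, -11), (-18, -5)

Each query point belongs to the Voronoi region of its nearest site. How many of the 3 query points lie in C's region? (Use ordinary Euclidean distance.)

1

(18, 6) — d² to each: A:1429, B:712, C:1258, D:260, E:689, F:785 → nearest is D
(10, -11) — d² to each: A:520, B:853, C:641, D:9, E:370, F:724 → nearest is D
(-18, -5) — d² to each: A:180, B:389, C:13, D:793, E:130, F:208 → nearest is C
1 of the 3 points has C as nearest.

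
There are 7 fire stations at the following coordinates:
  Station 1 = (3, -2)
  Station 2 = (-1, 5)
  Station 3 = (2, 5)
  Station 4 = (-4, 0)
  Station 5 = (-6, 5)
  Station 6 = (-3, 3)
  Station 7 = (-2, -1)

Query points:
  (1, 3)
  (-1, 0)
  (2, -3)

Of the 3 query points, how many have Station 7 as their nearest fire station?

1

(1, 3) — d² to each: Station 1:29, Station 2:8, Station 3:5, Station 4:34, Station 5:53, Station 6:16, Station 7:25 → nearest is Station 3
(-1, 0) — d² to each: Station 1:20, Station 2:25, Station 3:34, Station 4:9, Station 5:50, Station 6:13, Station 7:2 → nearest is Station 7
(2, -3) — d² to each: Station 1:2, Station 2:73, Station 3:64, Station 4:45, Station 5:128, Station 6:61, Station 7:20 → nearest is Station 1
1 of the 3 points has Station 7 as nearest.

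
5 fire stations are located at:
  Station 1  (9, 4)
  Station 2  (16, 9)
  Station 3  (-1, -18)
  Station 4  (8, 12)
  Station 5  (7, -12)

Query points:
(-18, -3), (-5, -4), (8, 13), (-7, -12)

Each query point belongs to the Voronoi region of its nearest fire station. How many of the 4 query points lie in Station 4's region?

(-18, -3) — d² to each: Station 1:778, Station 2:1300, Station 3:514, Station 4:901, Station 5:706 → nearest is Station 3
(-5, -4) — d² to each: Station 1:260, Station 2:610, Station 3:212, Station 4:425, Station 5:208 → nearest is Station 5
(8, 13) — d² to each: Station 1:82, Station 2:80, Station 3:1042, Station 4:1, Station 5:626 → nearest is Station 4
(-7, -12) — d² to each: Station 1:512, Station 2:970, Station 3:72, Station 4:801, Station 5:196 → nearest is Station 3
1 of the 4 points has Station 4 as nearest.

1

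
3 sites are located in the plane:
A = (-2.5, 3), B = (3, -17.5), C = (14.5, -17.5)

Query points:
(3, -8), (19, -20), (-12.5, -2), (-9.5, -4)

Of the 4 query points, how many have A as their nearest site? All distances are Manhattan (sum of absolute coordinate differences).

2

(3, -8) — d to each: A:16.5, B:9.5, C:21 → nearest is B
(19, -20) — d to each: A:44.5, B:18.5, C:7 → nearest is C
(-12.5, -2) — d to each: A:15, B:31, C:42.5 → nearest is A
(-9.5, -4) — d to each: A:14, B:26, C:37.5 → nearest is A
2 of the 4 points have A as nearest.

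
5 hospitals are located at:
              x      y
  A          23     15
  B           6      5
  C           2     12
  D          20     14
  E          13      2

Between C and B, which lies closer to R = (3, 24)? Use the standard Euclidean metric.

Compare squared distances:
|RC|² = (3−2)² + (24−12)² = 1 + 144 = 145
|RB|² = (3−6)² + (24−5)² = 9 + 361 = 370
145 < 370, so C is closer.

C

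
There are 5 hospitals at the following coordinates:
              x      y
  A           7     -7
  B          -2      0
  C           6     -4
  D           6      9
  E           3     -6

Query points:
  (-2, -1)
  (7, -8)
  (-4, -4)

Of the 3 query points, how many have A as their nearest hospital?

1

(-2, -1) — d² to each: A:117, B:1, C:73, D:164, E:50 → nearest is B
(7, -8) — d² to each: A:1, B:145, C:17, D:290, E:20 → nearest is A
(-4, -4) — d² to each: A:130, B:20, C:100, D:269, E:53 → nearest is B
1 of the 3 points has A as nearest.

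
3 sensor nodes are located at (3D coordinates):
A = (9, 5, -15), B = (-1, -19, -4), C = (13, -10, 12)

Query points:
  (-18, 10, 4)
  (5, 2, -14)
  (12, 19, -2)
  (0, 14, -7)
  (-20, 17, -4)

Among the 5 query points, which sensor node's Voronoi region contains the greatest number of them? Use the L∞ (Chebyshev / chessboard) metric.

A

(-18, 10, 4) — d to each: A:27, B:29, C:31 → nearest is A
(5, 2, -14) — d to each: A:4, B:21, C:26 → nearest is A
(12, 19, -2) — d to each: A:14, B:38, C:29 → nearest is A
(0, 14, -7) — d to each: A:9, B:33, C:24 → nearest is A
(-20, 17, -4) — d to each: A:29, B:36, C:33 → nearest is A
Tally — A:5. A captures the most (5).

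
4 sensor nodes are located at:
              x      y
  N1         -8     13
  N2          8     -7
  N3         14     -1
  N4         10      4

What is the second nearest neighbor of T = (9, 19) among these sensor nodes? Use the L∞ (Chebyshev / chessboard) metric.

N1

d(T,N1) = max(17, 6) = 17
d(T,N2) = max(1, 26) = 26
d(T,N3) = max(5, 20) = 20
d(T,N4) = max(1, 15) = 15
Sorted ascending: N4, N1, N3, … — the second-nearest is N1.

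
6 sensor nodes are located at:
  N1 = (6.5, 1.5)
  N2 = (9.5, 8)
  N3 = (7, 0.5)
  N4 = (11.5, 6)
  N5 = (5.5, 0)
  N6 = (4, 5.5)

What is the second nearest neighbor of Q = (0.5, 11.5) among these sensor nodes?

N2

Compare squared distances (the ordering matches that of the actual distances):
|QN1|² = (0.5−6.5)² + (11.5−1.5)² = 36 + 100 = 136
|QN2|² = (0.5−9.5)² + (11.5−8)² = 81 + 12.25 = 93.25
|QN3|² = (0.5−7)² + (11.5−0.5)² = 42.25 + 121 = 163.25
|QN4|² = (0.5−11.5)² + (11.5−6)² = 121 + 30.25 = 151.25
|QN5|² = (0.5−5.5)² + (11.5−0)² = 25 + 132.25 = 157.25
|QN6|² = (0.5−4)² + (11.5−5.5)² = 12.25 + 36 = 48.25
Sorted ascending: N6, N2, N1, … — the second-nearest is N2.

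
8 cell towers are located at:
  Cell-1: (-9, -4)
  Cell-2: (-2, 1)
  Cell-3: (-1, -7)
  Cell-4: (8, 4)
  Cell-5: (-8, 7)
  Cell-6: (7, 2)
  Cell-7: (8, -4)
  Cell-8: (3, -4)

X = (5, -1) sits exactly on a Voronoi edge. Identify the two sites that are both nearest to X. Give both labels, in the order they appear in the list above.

Squared distances from X to each site:
d²(X, Cell-1) = (5−(-9))² + (-1−(-4))² = 196 + 9 = 205
d²(X, Cell-2) = (5−(-2))² + (-1−1)² = 49 + 4 = 53
d²(X, Cell-3) = (5−(-1))² + (-1−(-7))² = 36 + 36 = 72
d²(X, Cell-4) = (5−8)² + (-1−4)² = 9 + 25 = 34
d²(X, Cell-5) = (5−(-8))² + (-1−7)² = 169 + 64 = 233
d²(X, Cell-6) = (5−7)² + (-1−2)² = 4 + 9 = 13
d²(X, Cell-7) = (5−8)² + (-1−(-4))² = 9 + 9 = 18
d²(X, Cell-8) = (5−3)² + (-1−(-4))² = 4 + 9 = 13
X is equidistant from Cell-6 and Cell-8 (both at squared distance 13), and every other site is strictly farther — so X lies on the Cell-6–Cell-8 Voronoi edge.

Cell-6 and Cell-8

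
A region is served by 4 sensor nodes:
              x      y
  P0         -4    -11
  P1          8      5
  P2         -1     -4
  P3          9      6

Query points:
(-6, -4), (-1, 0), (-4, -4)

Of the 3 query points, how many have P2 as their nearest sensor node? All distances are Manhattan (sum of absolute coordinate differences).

(-6, -4) — d to each: P0:9, P1:23, P2:5, P3:25 → nearest is P2
(-1, 0) — d to each: P0:14, P1:14, P2:4, P3:16 → nearest is P2
(-4, -4) — d to each: P0:7, P1:21, P2:3, P3:23 → nearest is P2
3 of the 3 points have P2 as nearest.

3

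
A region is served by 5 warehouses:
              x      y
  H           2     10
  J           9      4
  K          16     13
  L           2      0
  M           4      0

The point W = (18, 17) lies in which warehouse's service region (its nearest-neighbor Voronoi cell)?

Compare squared distances (the ordering matches that of the actual distances):
|WH|² = (18−2)² + (17−10)² = 256 + 49 = 305
|WJ|² = (18−9)² + (17−4)² = 81 + 169 = 250
|WK|² = (18−16)² + (17−13)² = 4 + 16 = 20
|WL|² = (18−2)² + (17−0)² = 256 + 289 = 545
|WM|² = (18−4)² + (17−0)² = 196 + 289 = 485
The smallest is to K, so W lies in the Voronoi region of K.

K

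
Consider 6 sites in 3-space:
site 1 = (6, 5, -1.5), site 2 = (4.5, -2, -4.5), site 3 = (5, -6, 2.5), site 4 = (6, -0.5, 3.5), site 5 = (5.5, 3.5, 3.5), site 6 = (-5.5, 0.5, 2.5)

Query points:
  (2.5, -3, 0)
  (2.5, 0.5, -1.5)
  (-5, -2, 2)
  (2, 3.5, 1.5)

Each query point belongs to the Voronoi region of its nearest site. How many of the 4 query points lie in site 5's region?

1

(2.5, -3, 0) — d² to each: site 1:78.5, site 2:25.25, site 3:21.5, site 4:30.75, site 5:63.5, site 6:82.5 → nearest is site 3
(2.5, 0.5, -1.5) — d² to each: site 1:32.5, site 2:19.25, site 3:64.5, site 4:38.25, site 5:43, site 6:80 → nearest is site 2
(-5, -2, 2) — d² to each: site 1:182.25, site 2:132.5, site 3:116.25, site 4:125.5, site 5:142.75, site 6:6.75 → nearest is site 6
(2, 3.5, 1.5) — d² to each: site 1:27.25, site 2:72.5, site 3:100.25, site 4:36, site 5:16.25, site 6:66.25 → nearest is site 5
1 of the 4 points has site 5 as nearest.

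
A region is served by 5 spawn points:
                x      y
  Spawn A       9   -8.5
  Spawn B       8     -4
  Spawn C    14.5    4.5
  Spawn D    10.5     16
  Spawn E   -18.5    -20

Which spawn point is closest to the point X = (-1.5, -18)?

Compare squared distances (the ordering matches that of the actual distances):
d²(X, Spawn A) = (-1.5−9)² + (-18−(-8.5))² = 110.25 + 90.25 = 200.5
d²(X, Spawn B) = (-1.5−8)² + (-18−(-4))² = 90.25 + 196 = 286.25
d²(X, Spawn C) = (-1.5−14.5)² + (-18−4.5)² = 256 + 506.25 = 762.25
d²(X, Spawn D) = (-1.5−10.5)² + (-18−16)² = 144 + 1156 = 1300
d²(X, Spawn E) = (-1.5−(-18.5))² + (-18−(-20))² = 289 + 4 = 293
Spawn A is nearest.

Spawn A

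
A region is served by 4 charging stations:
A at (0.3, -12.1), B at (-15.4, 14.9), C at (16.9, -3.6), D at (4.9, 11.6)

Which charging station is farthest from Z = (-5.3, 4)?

Since √ is increasing, it suffices to compare squared distances:
|ZA|² = (-5.3−0.3)² + (4−(-12.1))² = 31.36 + 259.21 = 290.57
|ZB|² = (-5.3−(-15.4))² + (4−14.9)² = 102.01 + 118.81 = 220.82
|ZC|² = (-5.3−16.9)² + (4−(-3.6))² = 492.84 + 57.76 = 550.6
|ZD|² = (-5.3−4.9)² + (4−11.6)² = 104.04 + 57.76 = 161.8
The largest is to C.

C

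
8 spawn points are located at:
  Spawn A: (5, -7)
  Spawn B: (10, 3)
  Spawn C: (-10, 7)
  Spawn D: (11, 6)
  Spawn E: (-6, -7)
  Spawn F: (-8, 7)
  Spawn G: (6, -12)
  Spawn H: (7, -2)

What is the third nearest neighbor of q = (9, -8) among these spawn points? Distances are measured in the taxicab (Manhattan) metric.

d(q, Spawn A) = 4 + 1 = 5
d(q, Spawn B) = 1 + 11 = 12
d(q, Spawn C) = 19 + 15 = 34
d(q, Spawn D) = 2 + 14 = 16
d(q, Spawn E) = 15 + 1 = 16
d(q, Spawn F) = 17 + 15 = 32
d(q, Spawn G) = 3 + 4 = 7
d(q, Spawn H) = 2 + 6 = 8
Sorted ascending: Spawn A, Spawn G, Spawn H, Spawn B, … — the third-nearest is Spawn H.

Spawn H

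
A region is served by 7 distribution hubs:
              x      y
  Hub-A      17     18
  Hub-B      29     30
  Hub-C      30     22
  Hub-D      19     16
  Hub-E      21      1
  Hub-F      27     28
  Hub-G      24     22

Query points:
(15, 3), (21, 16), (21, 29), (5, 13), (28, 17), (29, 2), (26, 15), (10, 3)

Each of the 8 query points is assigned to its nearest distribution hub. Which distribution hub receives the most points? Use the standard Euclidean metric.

Hub-E

(15, 3) — d² to each: Hub-A:229, Hub-B:925, Hub-C:586, Hub-D:185, Hub-E:40, Hub-F:769, Hub-G:442 → nearest is Hub-E
(21, 16) — d² to each: Hub-A:20, Hub-B:260, Hub-C:117, Hub-D:4, Hub-E:225, Hub-F:180, Hub-G:45 → nearest is Hub-D
(21, 29) — d² to each: Hub-A:137, Hub-B:65, Hub-C:130, Hub-D:173, Hub-E:784, Hub-F:37, Hub-G:58 → nearest is Hub-F
(5, 13) — d² to each: Hub-A:169, Hub-B:865, Hub-C:706, Hub-D:205, Hub-E:400, Hub-F:709, Hub-G:442 → nearest is Hub-A
(28, 17) — d² to each: Hub-A:122, Hub-B:170, Hub-C:29, Hub-D:82, Hub-E:305, Hub-F:122, Hub-G:41 → nearest is Hub-C
(29, 2) — d² to each: Hub-A:400, Hub-B:784, Hub-C:401, Hub-D:296, Hub-E:65, Hub-F:680, Hub-G:425 → nearest is Hub-E
(26, 15) — d² to each: Hub-A:90, Hub-B:234, Hub-C:65, Hub-D:50, Hub-E:221, Hub-F:170, Hub-G:53 → nearest is Hub-D
(10, 3) — d² to each: Hub-A:274, Hub-B:1090, Hub-C:761, Hub-D:250, Hub-E:125, Hub-F:914, Hub-G:557 → nearest is Hub-E
Tally — Hub-A:1, Hub-C:1, Hub-D:2, Hub-E:3, Hub-F:1. Hub-E captures the most (3).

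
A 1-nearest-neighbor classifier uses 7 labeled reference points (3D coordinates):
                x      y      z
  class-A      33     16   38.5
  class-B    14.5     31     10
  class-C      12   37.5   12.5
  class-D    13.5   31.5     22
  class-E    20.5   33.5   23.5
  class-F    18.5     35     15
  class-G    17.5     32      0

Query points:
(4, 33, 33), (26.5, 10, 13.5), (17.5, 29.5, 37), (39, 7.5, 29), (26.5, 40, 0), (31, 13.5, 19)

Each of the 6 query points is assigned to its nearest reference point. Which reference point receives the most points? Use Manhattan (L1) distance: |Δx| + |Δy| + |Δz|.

(4, 33, 33) — d to each: class-A:51.5, class-B:35.5, class-C:33, class-D:22, class-E:26.5, class-F:34.5, class-G:47.5 → nearest is class-D
(26.5, 10, 13.5) — d to each: class-A:37.5, class-B:36.5, class-C:43, class-D:43, class-E:39.5, class-F:34.5, class-G:44.5 → nearest is class-F
(17.5, 29.5, 37) — d to each: class-A:30.5, class-B:31.5, class-C:38, class-D:21, class-E:20.5, class-F:28.5, class-G:39.5 → nearest is class-E
(39, 7.5, 29) — d to each: class-A:24, class-B:67, class-C:73.5, class-D:56.5, class-E:50, class-F:62, class-G:75 → nearest is class-A
(26.5, 40, 0) — d to each: class-A:69, class-B:31, class-C:29.5, class-D:43.5, class-E:36, class-F:28, class-G:17 → nearest is class-G
(31, 13.5, 19) — d to each: class-A:24, class-B:43, class-C:49.5, class-D:38.5, class-E:35, class-F:38, class-G:51 → nearest is class-A
Tally — class-A:2, class-D:1, class-E:1, class-F:1, class-G:1. class-A captures the most (2).

class-A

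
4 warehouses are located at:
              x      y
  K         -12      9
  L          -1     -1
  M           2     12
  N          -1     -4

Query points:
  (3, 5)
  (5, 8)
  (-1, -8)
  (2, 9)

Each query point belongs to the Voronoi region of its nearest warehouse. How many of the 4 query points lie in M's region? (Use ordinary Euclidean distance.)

3

(3, 5) — d² to each: K:241, L:52, M:50, N:97 → nearest is M
(5, 8) — d² to each: K:290, L:117, M:25, N:180 → nearest is M
(-1, -8) — d² to each: K:410, L:49, M:409, N:16 → nearest is N
(2, 9) — d² to each: K:196, L:109, M:9, N:178 → nearest is M
3 of the 4 points have M as nearest.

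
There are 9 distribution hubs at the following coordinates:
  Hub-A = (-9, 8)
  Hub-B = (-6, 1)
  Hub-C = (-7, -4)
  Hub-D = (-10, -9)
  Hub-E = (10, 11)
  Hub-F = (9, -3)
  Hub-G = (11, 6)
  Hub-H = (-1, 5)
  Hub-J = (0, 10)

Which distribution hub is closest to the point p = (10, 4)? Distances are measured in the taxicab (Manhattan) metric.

Hub-G

d(p, Hub-A) = |10−(-9)| + |4−8| = 19 + 4 = 23
d(p, Hub-B) = |10−(-6)| + |4−1| = 16 + 3 = 19
d(p, Hub-C) = |10−(-7)| + |4−(-4)| = 17 + 8 = 25
d(p, Hub-D) = |10−(-10)| + |4−(-9)| = 20 + 13 = 33
d(p, Hub-E) = |10−10| + |4−11| = 0 + 7 = 7
d(p, Hub-F) = |10−9| + |4−(-3)| = 1 + 7 = 8
d(p, Hub-G) = |10−11| + |4−6| = 1 + 2 = 3
d(p, Hub-H) = |10−(-1)| + |4−5| = 11 + 1 = 12
d(p, Hub-J) = |10−0| + |4−10| = 10 + 6 = 16
The smallest is to Hub-G, so p lies in the Voronoi region of Hub-G.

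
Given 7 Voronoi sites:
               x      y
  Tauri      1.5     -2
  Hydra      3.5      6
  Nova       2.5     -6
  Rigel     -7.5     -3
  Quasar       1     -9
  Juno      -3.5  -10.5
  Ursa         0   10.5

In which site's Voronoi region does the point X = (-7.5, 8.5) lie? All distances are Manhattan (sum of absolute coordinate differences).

Ursa

d(X, Tauri) = 9 + 10.5 = 19.5
d(X, Hydra) = 11 + 2.5 = 13.5
d(X, Nova) = 10 + 14.5 = 24.5
d(X, Rigel) = 0 + 11.5 = 11.5
d(X, Quasar) = 8.5 + 17.5 = 26
d(X, Juno) = 4 + 19 = 23
d(X, Ursa) = 7.5 + 2 = 9.5
Ursa is nearest.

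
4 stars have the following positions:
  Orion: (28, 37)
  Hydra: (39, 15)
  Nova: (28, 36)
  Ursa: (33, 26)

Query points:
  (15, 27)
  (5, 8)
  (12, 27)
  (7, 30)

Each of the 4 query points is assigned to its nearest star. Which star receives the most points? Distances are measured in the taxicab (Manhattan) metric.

Ursa

(15, 27) — d to each: Orion:23, Hydra:36, Nova:22, Ursa:19 → nearest is Ursa
(5, 8) — d to each: Orion:52, Hydra:41, Nova:51, Ursa:46 → nearest is Hydra
(12, 27) — d to each: Orion:26, Hydra:39, Nova:25, Ursa:22 → nearest is Ursa
(7, 30) — d to each: Orion:28, Hydra:47, Nova:27, Ursa:30 → nearest is Nova
Tally — Hydra:1, Nova:1, Ursa:2. Ursa captures the most (2).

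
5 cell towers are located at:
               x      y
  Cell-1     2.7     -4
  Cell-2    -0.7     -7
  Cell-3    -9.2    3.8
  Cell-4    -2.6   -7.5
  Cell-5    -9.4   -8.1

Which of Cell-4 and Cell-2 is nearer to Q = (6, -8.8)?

Compare squared distances:
d²(Q, Cell-4) = (6−(-2.6))² + (-8.8−(-7.5))² = 73.96 + 1.69 = 75.65
d²(Q, Cell-2) = (6−(-0.7))² + (-8.8−(-7))² = 44.89 + 3.24 = 48.13
75.65 > 48.13, so Cell-2 is closer.

Cell-2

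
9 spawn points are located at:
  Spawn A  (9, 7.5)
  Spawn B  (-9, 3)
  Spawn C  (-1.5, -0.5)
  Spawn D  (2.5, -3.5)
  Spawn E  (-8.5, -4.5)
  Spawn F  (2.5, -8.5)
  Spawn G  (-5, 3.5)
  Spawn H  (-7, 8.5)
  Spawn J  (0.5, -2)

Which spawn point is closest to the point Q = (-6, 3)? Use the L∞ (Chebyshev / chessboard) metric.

Spawn G

d(Q, Spawn A) = max(15, 4.5) = 15
d(Q, Spawn B) = max(3, 0) = 3
d(Q, Spawn C) = max(4.5, 3.5) = 4.5
d(Q, Spawn D) = max(8.5, 6.5) = 8.5
d(Q, Spawn E) = max(2.5, 7.5) = 7.5
d(Q, Spawn F) = max(8.5, 11.5) = 11.5
d(Q, Spawn G) = max(1, 0.5) = 1
d(Q, Spawn H) = max(1, 5.5) = 5.5
d(Q, Spawn J) = max(6.5, 5) = 6.5
The smallest is to Spawn G, so Q lies in the Voronoi region of Spawn G.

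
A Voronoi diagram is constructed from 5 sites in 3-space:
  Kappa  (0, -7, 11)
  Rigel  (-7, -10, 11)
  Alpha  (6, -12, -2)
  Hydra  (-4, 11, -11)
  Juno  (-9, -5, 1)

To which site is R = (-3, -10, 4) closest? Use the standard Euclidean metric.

Since √ is increasing, it suffices to compare squared distances:
d²(R, Kappa) = (-3−0)² + (-10−(-7))² + (4−11)² = 9 + 9 + 49 = 67
d²(R, Rigel) = (-3−(-7))² + (-10−(-10))² + (4−11)² = 16 + 0 + 49 = 65
d²(R, Alpha) = (-3−6)² + (-10−(-12))² + (4−(-2))² = 81 + 4 + 36 = 121
d²(R, Hydra) = (-3−(-4))² + (-10−11)² + (4−(-11))² = 1 + 441 + 225 = 667
d²(R, Juno) = (-3−(-9))² + (-10−(-5))² + (4−1)² = 36 + 25 + 9 = 70
The smallest is to Rigel, so R lies in the Voronoi region of Rigel.

Rigel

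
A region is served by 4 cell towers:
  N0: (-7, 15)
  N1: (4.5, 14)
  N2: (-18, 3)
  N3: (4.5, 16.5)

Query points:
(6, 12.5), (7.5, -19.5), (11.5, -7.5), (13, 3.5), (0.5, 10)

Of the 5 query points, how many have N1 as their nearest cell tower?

5

(6, 12.5) — d² to each: N0:175.25, N1:4.5, N2:666.25, N3:18.25 → nearest is N1
(7.5, -19.5) — d² to each: N0:1400.5, N1:1131.25, N2:1156.5, N3:1305 → nearest is N1
(11.5, -7.5) — d² to each: N0:848.5, N1:511.25, N2:980.5, N3:625 → nearest is N1
(13, 3.5) — d² to each: N0:532.25, N1:182.5, N2:961.25, N3:241.25 → nearest is N1
(0.5, 10) — d² to each: N0:81.25, N1:32, N2:391.25, N3:58.25 → nearest is N1
5 of the 5 points have N1 as nearest.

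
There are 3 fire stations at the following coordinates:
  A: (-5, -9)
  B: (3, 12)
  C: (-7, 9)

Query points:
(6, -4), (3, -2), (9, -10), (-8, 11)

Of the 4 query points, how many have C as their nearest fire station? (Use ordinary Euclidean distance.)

(6, -4) — d² to each: A:146, B:265, C:338 → nearest is A
(3, -2) — d² to each: A:113, B:196, C:221 → nearest is A
(9, -10) — d² to each: A:197, B:520, C:617 → nearest is A
(-8, 11) — d² to each: A:409, B:122, C:5 → nearest is C
1 of the 4 points has C as nearest.

1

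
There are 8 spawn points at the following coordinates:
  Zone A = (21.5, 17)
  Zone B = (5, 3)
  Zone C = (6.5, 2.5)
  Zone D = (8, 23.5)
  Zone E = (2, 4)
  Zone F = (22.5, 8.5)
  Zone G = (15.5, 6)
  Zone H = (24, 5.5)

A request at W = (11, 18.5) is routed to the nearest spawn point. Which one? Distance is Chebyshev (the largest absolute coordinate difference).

d(W, Zone A) = max(10.5, 1.5) = 10.5
d(W, Zone B) = max(6, 15.5) = 15.5
d(W, Zone C) = max(4.5, 16) = 16
d(W, Zone D) = max(3, 5) = 5
d(W, Zone E) = max(9, 14.5) = 14.5
d(W, Zone F) = max(11.5, 10) = 11.5
d(W, Zone G) = max(4.5, 12.5) = 12.5
d(W, Zone H) = max(13, 13) = 13
Minimum is at Zone D.

Zone D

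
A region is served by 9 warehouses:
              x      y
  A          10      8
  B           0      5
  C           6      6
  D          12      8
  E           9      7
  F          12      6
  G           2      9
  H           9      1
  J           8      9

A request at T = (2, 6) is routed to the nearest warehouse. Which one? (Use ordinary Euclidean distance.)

B

Squared Euclidean distances:
|TA|² = (2−10)² + (6−8)² = 64 + 4 = 68
|TB|² = (2−0)² + (6−5)² = 4 + 1 = 5
|TC|² = (2−6)² + (6−6)² = 16 + 0 = 16
|TD|² = (2−12)² + (6−8)² = 100 + 4 = 104
|TE|² = (2−9)² + (6−7)² = 49 + 1 = 50
|TF|² = (2−12)² + (6−6)² = 100 + 0 = 100
|TG|² = (2−2)² + (6−9)² = 0 + 9 = 9
|TH|² = (2−9)² + (6−1)² = 49 + 25 = 74
|TJ|² = (2−8)² + (6−9)² = 36 + 9 = 45
Minimum is at B.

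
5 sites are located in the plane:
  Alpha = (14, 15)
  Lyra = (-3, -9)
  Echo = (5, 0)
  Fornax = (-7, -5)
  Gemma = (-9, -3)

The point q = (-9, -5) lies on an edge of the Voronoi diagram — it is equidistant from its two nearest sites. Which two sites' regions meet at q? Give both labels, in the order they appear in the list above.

Fornax and Gemma

Squared distances from q to each site:
d²(q, Alpha) = (-9−14)² + (-5−15)² = 529 + 400 = 929
d²(q, Lyra) = (-9−(-3))² + (-5−(-9))² = 36 + 16 = 52
d²(q, Echo) = (-9−5)² + (-5−0)² = 196 + 25 = 221
d²(q, Fornax) = (-9−(-7))² + (-5−(-5))² = 4 + 0 = 4
d²(q, Gemma) = (-9−(-9))² + (-5−(-3))² = 0 + 4 = 4
q is equidistant from Fornax and Gemma (both at squared distance 4), and every other site is strictly farther — so q lies on the Fornax–Gemma Voronoi edge.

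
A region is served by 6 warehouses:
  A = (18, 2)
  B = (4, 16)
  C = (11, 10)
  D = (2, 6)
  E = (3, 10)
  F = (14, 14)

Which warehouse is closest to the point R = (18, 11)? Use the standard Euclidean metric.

Compare squared distances (the ordering matches that of the actual distances):
|RA|² = (18−18)² + (11−2)² = 0 + 81 = 81
|RB|² = (18−4)² + (11−16)² = 196 + 25 = 221
|RC|² = (18−11)² + (11−10)² = 49 + 1 = 50
|RD|² = (18−2)² + (11−6)² = 256 + 25 = 281
|RE|² = (18−3)² + (11−10)² = 225 + 1 = 226
|RF|² = (18−14)² + (11−14)² = 16 + 9 = 25
The smallest is to F, so R lies in the Voronoi region of F.

F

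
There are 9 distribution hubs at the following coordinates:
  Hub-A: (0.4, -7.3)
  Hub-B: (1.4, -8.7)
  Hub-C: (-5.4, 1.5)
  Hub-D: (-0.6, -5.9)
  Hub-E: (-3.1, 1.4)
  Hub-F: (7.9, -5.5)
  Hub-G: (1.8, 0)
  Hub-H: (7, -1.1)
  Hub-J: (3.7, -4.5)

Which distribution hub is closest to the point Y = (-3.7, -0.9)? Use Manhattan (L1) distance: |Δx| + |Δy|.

d(Y, Hub-A) = |-3.7−0.4| + |-0.9−(-7.3)| = 4.1 + 6.4 = 10.5
d(Y, Hub-B) = |-3.7−1.4| + |-0.9−(-8.7)| = 5.1 + 7.8 = 12.9
d(Y, Hub-C) = |-3.7−(-5.4)| + |-0.9−1.5| = 1.7 + 2.4 = 4.1
d(Y, Hub-D) = |-3.7−(-0.6)| + |-0.9−(-5.9)| = 3.1 + 5 = 8.1
d(Y, Hub-E) = |-3.7−(-3.1)| + |-0.9−1.4| = 0.6 + 2.3 = 2.9
d(Y, Hub-F) = |-3.7−7.9| + |-0.9−(-5.5)| = 11.6 + 4.6 = 16.2
d(Y, Hub-G) = |-3.7−1.8| + |-0.9−0| = 5.5 + 0.9 = 6.4
d(Y, Hub-H) = |-3.7−7| + |-0.9−(-1.1)| = 10.7 + 0.2 = 10.9
d(Y, Hub-J) = |-3.7−3.7| + |-0.9−(-4.5)| = 7.4 + 3.6 = 11
Minimum is at Hub-E.

Hub-E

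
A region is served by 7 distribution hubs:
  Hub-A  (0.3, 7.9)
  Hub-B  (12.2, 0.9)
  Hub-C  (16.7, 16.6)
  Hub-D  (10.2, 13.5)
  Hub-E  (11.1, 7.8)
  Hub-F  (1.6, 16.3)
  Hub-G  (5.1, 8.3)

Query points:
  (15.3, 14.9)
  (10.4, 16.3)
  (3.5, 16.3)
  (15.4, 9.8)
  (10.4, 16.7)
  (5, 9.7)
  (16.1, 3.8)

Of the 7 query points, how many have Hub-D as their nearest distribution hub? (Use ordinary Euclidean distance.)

(15.3, 14.9) — d² to each: Hub-A:274, Hub-B:205.61, Hub-C:4.85, Hub-D:27.97, Hub-E:68.05, Hub-F:189.65, Hub-G:147.6 → nearest is Hub-C
(10.4, 16.3) — d² to each: Hub-A:172.57, Hub-B:240.4, Hub-C:39.78, Hub-D:7.88, Hub-E:72.74, Hub-F:77.44, Hub-G:92.09 → nearest is Hub-D
(3.5, 16.3) — d² to each: Hub-A:80.8, Hub-B:312.85, Hub-C:174.33, Hub-D:52.73, Hub-E:130.01, Hub-F:3.61, Hub-G:66.56 → nearest is Hub-F
(15.4, 9.8) — d² to each: Hub-A:231.62, Hub-B:89.45, Hub-C:47.93, Hub-D:40.73, Hub-E:22.49, Hub-F:232.69, Hub-G:108.34 → nearest is Hub-E
(10.4, 16.7) — d² to each: Hub-A:179.45, Hub-B:252.88, Hub-C:39.7, Hub-D:10.28, Hub-E:79.7, Hub-F:77.6, Hub-G:98.65 → nearest is Hub-D
(5, 9.7) — d² to each: Hub-A:25.33, Hub-B:129.28, Hub-C:184.5, Hub-D:41.48, Hub-E:40.82, Hub-F:55.12, Hub-G:1.97 → nearest is Hub-G
(16.1, 3.8) — d² to each: Hub-A:266.45, Hub-B:23.62, Hub-C:164.2, Hub-D:128.9, Hub-E:41, Hub-F:366.5, Hub-G:141.25 → nearest is Hub-B
2 of the 7 points have Hub-D as nearest.

2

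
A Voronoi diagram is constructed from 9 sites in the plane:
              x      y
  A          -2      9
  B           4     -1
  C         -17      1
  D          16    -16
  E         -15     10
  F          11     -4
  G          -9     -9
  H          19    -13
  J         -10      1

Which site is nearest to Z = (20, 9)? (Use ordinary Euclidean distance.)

Since √ is increasing, it suffices to compare squared distances:
|ZA|² = (20−(-2))² + (9−9)² = 484 + 0 = 484
|ZB|² = (20−4)² + (9−(-1))² = 256 + 100 = 356
|ZC|² = (20−(-17))² + (9−1)² = 1369 + 64 = 1433
|ZD|² = (20−16)² + (9−(-16))² = 16 + 625 = 641
|ZE|² = (20−(-15))² + (9−10)² = 1225 + 1 = 1226
|ZF|² = (20−11)² + (9−(-4))² = 81 + 169 = 250
|ZG|² = (20−(-9))² + (9−(-9))² = 841 + 324 = 1165
|ZH|² = (20−19)² + (9−(-13))² = 1 + 484 = 485
|ZJ|² = (20−(-10))² + (9−1)² = 900 + 64 = 964
F is nearest.

F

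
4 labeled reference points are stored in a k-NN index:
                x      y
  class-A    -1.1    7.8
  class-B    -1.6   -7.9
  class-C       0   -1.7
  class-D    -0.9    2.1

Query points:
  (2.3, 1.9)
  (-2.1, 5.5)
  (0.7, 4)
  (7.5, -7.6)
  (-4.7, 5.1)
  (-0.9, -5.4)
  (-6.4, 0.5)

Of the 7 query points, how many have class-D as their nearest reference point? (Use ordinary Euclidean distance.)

3

(2.3, 1.9) — d² to each: class-A:46.37, class-B:111.25, class-C:18.25, class-D:10.28 → nearest is class-D
(-2.1, 5.5) — d² to each: class-A:6.29, class-B:179.81, class-C:56.25, class-D:13 → nearest is class-A
(0.7, 4) — d² to each: class-A:17.68, class-B:146.9, class-C:32.98, class-D:6.17 → nearest is class-D
(7.5, -7.6) — d² to each: class-A:311.12, class-B:82.9, class-C:91.06, class-D:164.65 → nearest is class-B
(-4.7, 5.1) — d² to each: class-A:20.25, class-B:178.61, class-C:68.33, class-D:23.44 → nearest is class-A
(-0.9, -5.4) — d² to each: class-A:174.28, class-B:6.74, class-C:14.5, class-D:56.25 → nearest is class-B
(-6.4, 0.5) — d² to each: class-A:81.38, class-B:93.6, class-C:45.8, class-D:32.81 → nearest is class-D
3 of the 7 points have class-D as nearest.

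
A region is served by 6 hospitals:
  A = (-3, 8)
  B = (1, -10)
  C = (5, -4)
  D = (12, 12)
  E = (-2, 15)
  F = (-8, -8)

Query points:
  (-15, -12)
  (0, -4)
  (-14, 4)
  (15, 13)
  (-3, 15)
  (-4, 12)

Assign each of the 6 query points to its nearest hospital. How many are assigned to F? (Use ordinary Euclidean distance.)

(-15, -12) — d² to each: A:544, B:260, C:464, D:1305, E:898, F:65 → nearest is F
(0, -4) — d² to each: A:153, B:37, C:25, D:400, E:365, F:80 → nearest is C
(-14, 4) — d² to each: A:137, B:421, C:425, D:740, E:265, F:180 → nearest is A
(15, 13) — d² to each: A:349, B:725, C:389, D:10, E:293, F:970 → nearest is D
(-3, 15) — d² to each: A:49, B:641, C:425, D:234, E:1, F:554 → nearest is E
(-4, 12) — d² to each: A:17, B:509, C:337, D:256, E:13, F:416 → nearest is E
1 of the 6 points has F as nearest.

1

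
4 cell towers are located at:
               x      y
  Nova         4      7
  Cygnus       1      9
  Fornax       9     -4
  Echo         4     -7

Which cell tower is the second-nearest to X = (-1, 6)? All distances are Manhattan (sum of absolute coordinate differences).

Nova

d(X, Nova) = 5 + 1 = 6
d(X, Cygnus) = 2 + 3 = 5
d(X, Fornax) = 10 + 10 = 20
d(X, Echo) = 5 + 13 = 18
Sorted ascending: Cygnus, Nova, Echo, … — the second-nearest is Nova.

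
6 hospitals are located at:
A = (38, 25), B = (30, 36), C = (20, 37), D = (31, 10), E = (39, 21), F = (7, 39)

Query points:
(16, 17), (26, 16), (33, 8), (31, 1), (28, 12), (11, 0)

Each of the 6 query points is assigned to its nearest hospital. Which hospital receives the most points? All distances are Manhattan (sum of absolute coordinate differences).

D

(16, 17) — d to each: A:30, B:33, C:24, D:22, E:27, F:31 → nearest is D
(26, 16) — d to each: A:21, B:24, C:27, D:11, E:18, F:42 → nearest is D
(33, 8) — d to each: A:22, B:31, C:42, D:4, E:19, F:57 → nearest is D
(31, 1) — d to each: A:31, B:36, C:47, D:9, E:28, F:62 → nearest is D
(28, 12) — d to each: A:23, B:26, C:33, D:5, E:20, F:48 → nearest is D
(11, 0) — d to each: A:52, B:55, C:46, D:30, E:49, F:43 → nearest is D
Tally — D:6. D captures the most (6).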